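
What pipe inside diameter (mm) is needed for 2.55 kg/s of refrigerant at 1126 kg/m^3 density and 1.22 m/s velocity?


A = m_dot / (rho * v) = 2.55 / (1126 * 1.22) = 0.001856273476 m^2
d = sqrt(4*A/pi) * 1000
d = 48.6 mm

48.6


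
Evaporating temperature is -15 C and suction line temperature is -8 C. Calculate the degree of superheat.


Superheat = T_suction - T_evap
Superheat = -8 - (-15)
Superheat = 7 K

7


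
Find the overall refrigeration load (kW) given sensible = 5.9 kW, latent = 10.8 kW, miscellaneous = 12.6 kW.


Q_total = Q_s + Q_l + Q_misc
Q_total = 5.9 + 10.8 + 12.6
Q_total = 29.3 kW

29.3


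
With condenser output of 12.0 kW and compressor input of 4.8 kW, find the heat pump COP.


COP_hp = Q_cond / W
COP_hp = 12.0 / 4.8
COP_hp = 2.5

2.5


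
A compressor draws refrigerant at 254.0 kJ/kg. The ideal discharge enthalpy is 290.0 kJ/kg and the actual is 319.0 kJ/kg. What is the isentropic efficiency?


dh_ideal = 290.0 - 254.0 = 36.0 kJ/kg
dh_actual = 319.0 - 254.0 = 65.0 kJ/kg
eta_s = dh_ideal / dh_actual = 36.0 / 65.0
eta_s = 0.5538

0.5538


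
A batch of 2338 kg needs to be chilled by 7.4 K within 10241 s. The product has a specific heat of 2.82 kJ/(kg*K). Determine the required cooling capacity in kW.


Q = m * cp * dT / t
Q = 2338 * 2.82 * 7.4 / 10241
Q = 4.764 kW

4.764


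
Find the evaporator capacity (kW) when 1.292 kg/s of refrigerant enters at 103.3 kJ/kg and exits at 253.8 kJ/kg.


dh = 253.8 - 103.3 = 150.5 kJ/kg
Q_evap = m_dot * dh = 1.292 * 150.5
Q_evap = 194.45 kW

194.45


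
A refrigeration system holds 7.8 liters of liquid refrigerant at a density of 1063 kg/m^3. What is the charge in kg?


Charge = V * rho / 1000
Charge = 7.8 * 1063 / 1000
Charge = 8.29 kg

8.29


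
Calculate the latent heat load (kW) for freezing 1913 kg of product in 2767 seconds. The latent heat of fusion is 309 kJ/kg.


Q_lat = m * h_fg / t
Q_lat = 1913 * 309 / 2767
Q_lat = 213.63 kW

213.63


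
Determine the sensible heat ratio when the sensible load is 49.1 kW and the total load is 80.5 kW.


SHR = Q_sensible / Q_total
SHR = 49.1 / 80.5
SHR = 0.61

0.61


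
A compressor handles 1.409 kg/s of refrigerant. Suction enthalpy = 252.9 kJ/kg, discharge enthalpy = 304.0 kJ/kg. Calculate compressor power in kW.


dh = 304.0 - 252.9 = 51.1 kJ/kg
W = m_dot * dh = 1.409 * 51.1 = 72.0 kW

72.0


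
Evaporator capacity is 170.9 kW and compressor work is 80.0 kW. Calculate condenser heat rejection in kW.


Q_cond = Q_evap + W
Q_cond = 170.9 + 80.0
Q_cond = 250.9 kW

250.9


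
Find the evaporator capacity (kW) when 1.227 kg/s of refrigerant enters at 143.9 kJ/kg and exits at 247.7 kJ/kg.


dh = 247.7 - 143.9 = 103.8 kJ/kg
Q_evap = m_dot * dh = 1.227 * 103.8
Q_evap = 127.36 kW

127.36


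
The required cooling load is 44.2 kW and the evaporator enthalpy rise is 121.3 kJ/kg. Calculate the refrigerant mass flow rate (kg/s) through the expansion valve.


m_dot = Q / dh
m_dot = 44.2 / 121.3
m_dot = 0.3644 kg/s

0.3644


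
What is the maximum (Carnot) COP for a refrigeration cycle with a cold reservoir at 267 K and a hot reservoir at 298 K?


dT = 298 - 267 = 31 K
COP_carnot = T_cold / dT = 267 / 31
COP_carnot = 8.613

8.613


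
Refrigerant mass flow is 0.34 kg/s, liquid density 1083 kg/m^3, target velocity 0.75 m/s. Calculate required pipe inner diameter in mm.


A = m_dot / (rho * v) = 0.34 / (1083 * 0.75) = 0.0004185903355 m^2
d = sqrt(4*A/pi) * 1000
d = 23.1 mm

23.1


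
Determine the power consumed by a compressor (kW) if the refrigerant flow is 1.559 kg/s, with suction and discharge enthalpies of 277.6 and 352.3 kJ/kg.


dh = 352.3 - 277.6 = 74.7 kJ/kg
W = m_dot * dh = 1.559 * 74.7 = 116.46 kW

116.46


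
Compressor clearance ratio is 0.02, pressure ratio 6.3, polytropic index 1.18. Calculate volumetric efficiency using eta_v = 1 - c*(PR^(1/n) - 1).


PR^(1/n) = 6.3^(1/1.18) = 4.75781165
eta_v = 1 - 0.02 * (4.75781165 - 1)
eta_v = 0.9248

0.9248


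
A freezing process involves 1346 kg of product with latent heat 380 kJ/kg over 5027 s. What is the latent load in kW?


Q_lat = m * h_fg / t
Q_lat = 1346 * 380 / 5027
Q_lat = 101.75 kW

101.75


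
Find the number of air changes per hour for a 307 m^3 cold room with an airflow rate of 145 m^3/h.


ACH = flow / volume
ACH = 145 / 307
ACH = 0.472

0.472


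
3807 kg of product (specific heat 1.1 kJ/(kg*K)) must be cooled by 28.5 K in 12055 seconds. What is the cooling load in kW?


Q = m * cp * dT / t
Q = 3807 * 1.1 * 28.5 / 12055
Q = 9.9 kW

9.9


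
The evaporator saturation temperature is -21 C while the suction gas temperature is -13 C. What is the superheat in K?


Superheat = T_suction - T_evap
Superheat = -13 - (-21)
Superheat = 8 K

8


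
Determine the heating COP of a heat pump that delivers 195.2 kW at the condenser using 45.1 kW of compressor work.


COP_hp = Q_cond / W
COP_hp = 195.2 / 45.1
COP_hp = 4.328

4.328


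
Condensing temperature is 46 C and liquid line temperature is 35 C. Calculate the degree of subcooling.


Subcooling = T_cond - T_liquid
Subcooling = 46 - 35
Subcooling = 11 K

11


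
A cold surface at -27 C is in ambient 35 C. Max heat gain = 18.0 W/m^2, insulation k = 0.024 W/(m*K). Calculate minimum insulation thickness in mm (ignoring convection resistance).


dT = 35 - (-27) = 62 K
thickness = k * dT / q_max * 1000
thickness = 0.024 * 62 / 18.0 * 1000
thickness = 82.7 mm

82.7


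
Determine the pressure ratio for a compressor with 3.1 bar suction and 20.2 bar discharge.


PR = P_high / P_low
PR = 20.2 / 3.1
PR = 6.516

6.516


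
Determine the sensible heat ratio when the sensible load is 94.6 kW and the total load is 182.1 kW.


SHR = Q_sensible / Q_total
SHR = 94.6 / 182.1
SHR = 0.519

0.519


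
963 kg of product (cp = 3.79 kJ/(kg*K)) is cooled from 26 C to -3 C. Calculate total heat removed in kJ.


dT = 26 - (-3) = 29 K
Q = m * cp * dT = 963 * 3.79 * 29
Q = 105843 kJ

105843


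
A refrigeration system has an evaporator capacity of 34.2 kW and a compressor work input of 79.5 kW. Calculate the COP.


COP = Q_evap / W
COP = 34.2 / 79.5
COP = 0.43

0.43


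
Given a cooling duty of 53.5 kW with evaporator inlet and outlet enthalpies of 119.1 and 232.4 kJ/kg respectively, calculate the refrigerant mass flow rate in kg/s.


dh = 232.4 - 119.1 = 113.3 kJ/kg
m_dot = Q / dh = 53.5 / 113.3 = 0.4722 kg/s

0.4722


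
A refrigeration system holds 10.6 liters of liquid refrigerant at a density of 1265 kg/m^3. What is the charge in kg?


Charge = V * rho / 1000
Charge = 10.6 * 1265 / 1000
Charge = 13.41 kg

13.41


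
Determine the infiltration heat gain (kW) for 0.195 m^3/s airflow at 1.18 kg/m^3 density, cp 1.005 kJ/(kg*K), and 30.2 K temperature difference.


Q = V_dot * rho * cp * dT
Q = 0.195 * 1.18 * 1.005 * 30.2
Q = 6.984 kW

6.984


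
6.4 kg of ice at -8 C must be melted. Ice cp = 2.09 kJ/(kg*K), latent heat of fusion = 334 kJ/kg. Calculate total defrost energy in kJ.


Sensible heat = cp * dT = 2.09 * 8 = 16.72 kJ/kg
Total per kg = 16.72 + 334 = 350.72 kJ/kg
Q = m * total = 6.4 * 350.72
Q = 2244.6 kJ

2244.6


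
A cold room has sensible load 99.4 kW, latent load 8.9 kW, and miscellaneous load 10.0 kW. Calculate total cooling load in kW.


Q_total = Q_s + Q_l + Q_misc
Q_total = 99.4 + 8.9 + 10.0
Q_total = 118.3 kW

118.3


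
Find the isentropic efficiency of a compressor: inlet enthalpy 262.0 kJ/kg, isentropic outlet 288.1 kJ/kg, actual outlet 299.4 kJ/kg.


dh_ideal = 288.1 - 262.0 = 26.1 kJ/kg
dh_actual = 299.4 - 262.0 = 37.4 kJ/kg
eta_s = dh_ideal / dh_actual = 26.1 / 37.4
eta_s = 0.6979

0.6979


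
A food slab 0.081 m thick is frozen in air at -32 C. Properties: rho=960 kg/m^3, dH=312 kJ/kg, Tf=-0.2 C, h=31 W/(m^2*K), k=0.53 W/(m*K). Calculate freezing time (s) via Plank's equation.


dT = -0.2 - (-32) = 31.8 K
term1 = a/(2h) = 0.081/(2*31) = 0.001306451613
term2 = a^2/(8k) = 0.081^2/(8*0.53) = 0.00154740566
t = rho*dH*1000/dT * (term1 + term2)
t = 960*312*1000/31.8 * (0.001306451613 + 0.00154740566)
t = 26880 s

26880


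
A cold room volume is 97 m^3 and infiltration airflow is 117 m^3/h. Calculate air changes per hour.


ACH = flow / volume
ACH = 117 / 97
ACH = 1.206

1.206


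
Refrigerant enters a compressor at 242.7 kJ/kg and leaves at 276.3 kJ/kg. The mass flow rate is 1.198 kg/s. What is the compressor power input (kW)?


dh = 276.3 - 242.7 = 33.6 kJ/kg
W = m_dot * dh = 1.198 * 33.6 = 40.25 kW

40.25


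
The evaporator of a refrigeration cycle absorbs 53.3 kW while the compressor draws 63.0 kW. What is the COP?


COP = Q_evap / W
COP = 53.3 / 63.0
COP = 0.846

0.846


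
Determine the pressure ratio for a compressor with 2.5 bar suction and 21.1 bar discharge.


PR = P_high / P_low
PR = 21.1 / 2.5
PR = 8.44

8.44


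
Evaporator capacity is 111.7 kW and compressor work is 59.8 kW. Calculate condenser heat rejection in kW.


Q_cond = Q_evap + W
Q_cond = 111.7 + 59.8
Q_cond = 171.5 kW

171.5


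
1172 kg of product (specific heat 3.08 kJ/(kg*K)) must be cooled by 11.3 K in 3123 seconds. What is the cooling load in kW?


Q = m * cp * dT / t
Q = 1172 * 3.08 * 11.3 / 3123
Q = 13.061 kW

13.061


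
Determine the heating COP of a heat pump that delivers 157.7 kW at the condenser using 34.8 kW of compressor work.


COP_hp = Q_cond / W
COP_hp = 157.7 / 34.8
COP_hp = 4.532

4.532


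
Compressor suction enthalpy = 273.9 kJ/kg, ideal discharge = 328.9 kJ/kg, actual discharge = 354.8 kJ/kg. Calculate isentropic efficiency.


dh_ideal = 328.9 - 273.9 = 55.0 kJ/kg
dh_actual = 354.8 - 273.9 = 80.9 kJ/kg
eta_s = dh_ideal / dh_actual = 55.0 / 80.9
eta_s = 0.6799

0.6799


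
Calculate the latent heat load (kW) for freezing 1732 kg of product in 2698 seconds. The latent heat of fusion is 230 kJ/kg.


Q_lat = m * h_fg / t
Q_lat = 1732 * 230 / 2698
Q_lat = 147.65 kW

147.65


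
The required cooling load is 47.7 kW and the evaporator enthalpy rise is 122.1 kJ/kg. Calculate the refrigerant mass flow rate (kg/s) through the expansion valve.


m_dot = Q / dh
m_dot = 47.7 / 122.1
m_dot = 0.3907 kg/s

0.3907


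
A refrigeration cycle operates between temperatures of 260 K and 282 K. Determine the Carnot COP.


dT = 282 - 260 = 22 K
COP_carnot = T_cold / dT = 260 / 22
COP_carnot = 11.818

11.818


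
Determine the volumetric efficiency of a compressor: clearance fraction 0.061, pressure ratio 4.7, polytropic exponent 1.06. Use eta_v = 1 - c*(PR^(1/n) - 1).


PR^(1/n) = 4.7^(1/1.06) = 4.30580723
eta_v = 1 - 0.061 * (4.30580723 - 1)
eta_v = 0.7983

0.7983


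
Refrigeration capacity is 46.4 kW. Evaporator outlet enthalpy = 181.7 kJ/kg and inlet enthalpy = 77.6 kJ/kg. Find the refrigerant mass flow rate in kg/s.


dh = 181.7 - 77.6 = 104.1 kJ/kg
m_dot = Q / dh = 46.4 / 104.1 = 0.4457 kg/s

0.4457


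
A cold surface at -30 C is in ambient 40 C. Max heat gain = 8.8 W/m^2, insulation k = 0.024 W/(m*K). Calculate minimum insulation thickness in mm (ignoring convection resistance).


dT = 40 - (-30) = 70 K
thickness = k * dT / q_max * 1000
thickness = 0.024 * 70 / 8.8 * 1000
thickness = 190.9 mm

190.9


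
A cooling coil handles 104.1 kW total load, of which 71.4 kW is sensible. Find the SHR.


SHR = Q_sensible / Q_total
SHR = 71.4 / 104.1
SHR = 0.686

0.686


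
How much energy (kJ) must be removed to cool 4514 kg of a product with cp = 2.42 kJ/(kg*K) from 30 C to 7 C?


dT = 30 - (7) = 23 K
Q = m * cp * dT = 4514 * 2.42 * 23
Q = 251249 kJ

251249


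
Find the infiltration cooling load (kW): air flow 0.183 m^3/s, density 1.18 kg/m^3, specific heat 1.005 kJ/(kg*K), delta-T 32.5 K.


Q = V_dot * rho * cp * dT
Q = 0.183 * 1.18 * 1.005 * 32.5
Q = 7.053 kW

7.053


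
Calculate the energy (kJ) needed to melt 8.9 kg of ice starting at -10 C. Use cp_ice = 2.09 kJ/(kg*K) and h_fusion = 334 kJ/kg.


Sensible heat = cp * dT = 2.09 * 10 = 20.9 kJ/kg
Total per kg = 20.9 + 334 = 354.9 kJ/kg
Q = m * total = 8.9 * 354.9
Q = 3158.6 kJ

3158.6


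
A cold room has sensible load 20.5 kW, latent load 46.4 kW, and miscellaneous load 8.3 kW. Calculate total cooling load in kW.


Q_total = Q_s + Q_l + Q_misc
Q_total = 20.5 + 46.4 + 8.3
Q_total = 75.2 kW

75.2


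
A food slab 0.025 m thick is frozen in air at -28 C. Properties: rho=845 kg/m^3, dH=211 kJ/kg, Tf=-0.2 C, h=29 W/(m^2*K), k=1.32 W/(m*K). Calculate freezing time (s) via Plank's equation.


dT = -0.2 - (-28) = 27.8 K
term1 = a/(2h) = 0.025/(2*29) = 0.0004310344828
term2 = a^2/(8k) = 0.025^2/(8*1.32) = 0.00005918560606
t = rho*dH*1000/dT * (term1 + term2)
t = 845*211*1000/27.8 * (0.0004310344828 + 0.00005918560606)
t = 3144 s

3144


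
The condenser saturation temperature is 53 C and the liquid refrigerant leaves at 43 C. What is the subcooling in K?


Subcooling = T_cond - T_liquid
Subcooling = 53 - 43
Subcooling = 10 K

10


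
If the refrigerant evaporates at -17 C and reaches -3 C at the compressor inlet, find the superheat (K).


Superheat = T_suction - T_evap
Superheat = -3 - (-17)
Superheat = 14 K

14


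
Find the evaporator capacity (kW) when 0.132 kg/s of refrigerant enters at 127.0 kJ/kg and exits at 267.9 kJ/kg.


dh = 267.9 - 127.0 = 140.9 kJ/kg
Q_evap = m_dot * dh = 0.132 * 140.9
Q_evap = 18.6 kW

18.6


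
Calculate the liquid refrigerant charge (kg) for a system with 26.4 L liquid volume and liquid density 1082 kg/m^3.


Charge = V * rho / 1000
Charge = 26.4 * 1082 / 1000
Charge = 28.56 kg

28.56


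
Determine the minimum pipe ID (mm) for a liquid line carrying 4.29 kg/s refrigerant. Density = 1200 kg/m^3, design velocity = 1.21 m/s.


A = m_dot / (rho * v) = 4.29 / (1200 * 1.21) = 0.002954545455 m^2
d = sqrt(4*A/pi) * 1000
d = 61.3 mm

61.3


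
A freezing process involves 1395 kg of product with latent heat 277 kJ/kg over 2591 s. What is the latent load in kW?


Q_lat = m * h_fg / t
Q_lat = 1395 * 277 / 2591
Q_lat = 149.14 kW

149.14


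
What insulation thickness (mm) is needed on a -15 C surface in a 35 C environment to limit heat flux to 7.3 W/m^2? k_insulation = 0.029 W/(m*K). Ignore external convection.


dT = 35 - (-15) = 50 K
thickness = k * dT / q_max * 1000
thickness = 0.029 * 50 / 7.3 * 1000
thickness = 198.6 mm

198.6


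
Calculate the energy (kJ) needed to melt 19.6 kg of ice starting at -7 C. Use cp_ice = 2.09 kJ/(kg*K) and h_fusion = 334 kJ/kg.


Sensible heat = cp * dT = 2.09 * 7 = 14.63 kJ/kg
Total per kg = 14.63 + 334 = 348.63 kJ/kg
Q = m * total = 19.6 * 348.63
Q = 6833.1 kJ

6833.1


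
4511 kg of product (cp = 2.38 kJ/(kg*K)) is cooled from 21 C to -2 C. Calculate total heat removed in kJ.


dT = 21 - (-2) = 23 K
Q = m * cp * dT = 4511 * 2.38 * 23
Q = 246932 kJ

246932


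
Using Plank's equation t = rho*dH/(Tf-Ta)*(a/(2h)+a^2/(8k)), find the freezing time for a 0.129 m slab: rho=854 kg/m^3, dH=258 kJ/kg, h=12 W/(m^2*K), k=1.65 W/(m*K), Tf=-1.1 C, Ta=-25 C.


dT = -1.1 - (-25) = 23.9 K
term1 = a/(2h) = 0.129/(2*12) = 0.005375
term2 = a^2/(8k) = 0.129^2/(8*1.65) = 0.001260681818
t = rho*dH*1000/dT * (term1 + term2)
t = 854*258*1000/23.9 * (0.005375 + 0.001260681818)
t = 61174 s

61174


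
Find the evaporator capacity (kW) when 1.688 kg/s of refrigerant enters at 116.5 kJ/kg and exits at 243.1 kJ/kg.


dh = 243.1 - 116.5 = 126.6 kJ/kg
Q_evap = m_dot * dh = 1.688 * 126.6
Q_evap = 213.7 kW

213.7


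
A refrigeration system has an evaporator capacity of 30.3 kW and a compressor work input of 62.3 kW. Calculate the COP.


COP = Q_evap / W
COP = 30.3 / 62.3
COP = 0.486

0.486


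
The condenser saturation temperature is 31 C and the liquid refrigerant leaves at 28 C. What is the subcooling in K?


Subcooling = T_cond - T_liquid
Subcooling = 31 - 28
Subcooling = 3 K

3


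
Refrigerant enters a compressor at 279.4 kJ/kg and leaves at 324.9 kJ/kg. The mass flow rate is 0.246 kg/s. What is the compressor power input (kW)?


dh = 324.9 - 279.4 = 45.5 kJ/kg
W = m_dot * dh = 0.246 * 45.5 = 11.19 kW

11.19


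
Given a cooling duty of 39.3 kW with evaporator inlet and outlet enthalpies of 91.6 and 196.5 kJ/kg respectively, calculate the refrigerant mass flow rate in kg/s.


dh = 196.5 - 91.6 = 104.9 kJ/kg
m_dot = Q / dh = 39.3 / 104.9 = 0.3746 kg/s

0.3746


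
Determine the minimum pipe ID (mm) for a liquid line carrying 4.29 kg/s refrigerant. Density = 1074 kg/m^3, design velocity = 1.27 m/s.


A = m_dot / (rho * v) = 4.29 / (1074 * 1.27) = 0.003145207408 m^2
d = sqrt(4*A/pi) * 1000
d = 63.3 mm

63.3


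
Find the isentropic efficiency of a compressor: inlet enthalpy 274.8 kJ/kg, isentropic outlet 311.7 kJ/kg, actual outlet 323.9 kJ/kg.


dh_ideal = 311.7 - 274.8 = 36.9 kJ/kg
dh_actual = 323.9 - 274.8 = 49.1 kJ/kg
eta_s = dh_ideal / dh_actual = 36.9 / 49.1
eta_s = 0.7515

0.7515


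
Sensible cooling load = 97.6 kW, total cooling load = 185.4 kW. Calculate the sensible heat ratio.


SHR = Q_sensible / Q_total
SHR = 97.6 / 185.4
SHR = 0.526

0.526


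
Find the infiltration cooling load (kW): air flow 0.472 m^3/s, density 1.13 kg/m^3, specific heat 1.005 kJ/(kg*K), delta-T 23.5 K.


Q = V_dot * rho * cp * dT
Q = 0.472 * 1.13 * 1.005 * 23.5
Q = 12.597 kW

12.597


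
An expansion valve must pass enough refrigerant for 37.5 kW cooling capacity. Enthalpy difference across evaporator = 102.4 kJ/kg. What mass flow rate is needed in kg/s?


m_dot = Q / dh
m_dot = 37.5 / 102.4
m_dot = 0.3662 kg/s

0.3662


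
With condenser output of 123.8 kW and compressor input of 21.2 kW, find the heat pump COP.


COP_hp = Q_cond / W
COP_hp = 123.8 / 21.2
COP_hp = 5.84

5.84


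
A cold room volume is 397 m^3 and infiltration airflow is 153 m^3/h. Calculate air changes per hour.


ACH = flow / volume
ACH = 153 / 397
ACH = 0.385

0.385


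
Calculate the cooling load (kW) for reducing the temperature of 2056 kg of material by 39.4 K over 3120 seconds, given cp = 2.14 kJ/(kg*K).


Q = m * cp * dT / t
Q = 2056 * 2.14 * 39.4 / 3120
Q = 55.562 kW

55.562


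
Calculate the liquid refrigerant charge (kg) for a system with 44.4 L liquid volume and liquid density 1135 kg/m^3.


Charge = V * rho / 1000
Charge = 44.4 * 1135 / 1000
Charge = 50.39 kg

50.39


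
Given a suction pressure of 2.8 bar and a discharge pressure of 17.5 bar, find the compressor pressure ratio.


PR = P_high / P_low
PR = 17.5 / 2.8
PR = 6.25

6.25


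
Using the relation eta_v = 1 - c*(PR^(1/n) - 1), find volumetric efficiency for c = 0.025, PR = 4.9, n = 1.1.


PR^(1/n) = 4.9^(1/1.1) = 4.24083116
eta_v = 1 - 0.025 * (4.24083116 - 1)
eta_v = 0.919

0.919


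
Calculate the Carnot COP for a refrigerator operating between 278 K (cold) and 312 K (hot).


dT = 312 - 278 = 34 K
COP_carnot = T_cold / dT = 278 / 34
COP_carnot = 8.176

8.176


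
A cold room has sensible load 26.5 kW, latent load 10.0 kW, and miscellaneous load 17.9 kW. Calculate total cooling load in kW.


Q_total = Q_s + Q_l + Q_misc
Q_total = 26.5 + 10.0 + 17.9
Q_total = 54.4 kW

54.4


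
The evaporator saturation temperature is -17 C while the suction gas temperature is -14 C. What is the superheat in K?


Superheat = T_suction - T_evap
Superheat = -14 - (-17)
Superheat = 3 K

3


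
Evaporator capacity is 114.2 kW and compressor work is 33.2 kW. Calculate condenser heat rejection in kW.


Q_cond = Q_evap + W
Q_cond = 114.2 + 33.2
Q_cond = 147.4 kW

147.4


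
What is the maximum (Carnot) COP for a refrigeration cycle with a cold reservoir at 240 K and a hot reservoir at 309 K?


dT = 309 - 240 = 69 K
COP_carnot = T_cold / dT = 240 / 69
COP_carnot = 3.478

3.478


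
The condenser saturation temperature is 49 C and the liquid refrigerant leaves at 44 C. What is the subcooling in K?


Subcooling = T_cond - T_liquid
Subcooling = 49 - 44
Subcooling = 5 K

5


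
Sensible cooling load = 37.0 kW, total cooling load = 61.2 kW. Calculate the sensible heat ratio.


SHR = Q_sensible / Q_total
SHR = 37.0 / 61.2
SHR = 0.605

0.605


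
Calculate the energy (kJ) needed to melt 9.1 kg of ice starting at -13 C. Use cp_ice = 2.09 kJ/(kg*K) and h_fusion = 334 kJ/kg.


Sensible heat = cp * dT = 2.09 * 13 = 27.17 kJ/kg
Total per kg = 27.17 + 334 = 361.17 kJ/kg
Q = m * total = 9.1 * 361.17
Q = 3286.6 kJ

3286.6


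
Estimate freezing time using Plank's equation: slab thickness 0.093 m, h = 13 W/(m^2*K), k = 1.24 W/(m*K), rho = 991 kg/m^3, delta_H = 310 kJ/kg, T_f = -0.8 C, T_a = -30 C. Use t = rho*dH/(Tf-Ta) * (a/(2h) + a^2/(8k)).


dT = -0.8 - (-30) = 29.2 K
term1 = a/(2h) = 0.093/(2*13) = 0.003576923077
term2 = a^2/(8k) = 0.093^2/(8*1.24) = 0.000871875
t = rho*dH*1000/dT * (term1 + term2)
t = 991*310*1000/29.2 * (0.003576923077 + 0.000871875)
t = 46805 s

46805


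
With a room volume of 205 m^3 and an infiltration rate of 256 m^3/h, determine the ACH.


ACH = flow / volume
ACH = 256 / 205
ACH = 1.249

1.249


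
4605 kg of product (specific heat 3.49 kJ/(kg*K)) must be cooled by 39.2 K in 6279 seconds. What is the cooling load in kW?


Q = m * cp * dT / t
Q = 4605 * 3.49 * 39.2 / 6279
Q = 100.335 kW

100.335


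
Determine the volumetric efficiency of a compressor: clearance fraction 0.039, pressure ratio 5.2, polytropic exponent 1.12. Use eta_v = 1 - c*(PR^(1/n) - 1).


PR^(1/n) = 5.2^(1/1.12) = 4.35801479
eta_v = 1 - 0.039 * (4.35801479 - 1)
eta_v = 0.869

0.869


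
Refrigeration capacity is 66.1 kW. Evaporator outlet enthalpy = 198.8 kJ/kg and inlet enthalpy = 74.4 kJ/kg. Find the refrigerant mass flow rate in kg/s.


dh = 198.8 - 74.4 = 124.4 kJ/kg
m_dot = Q / dh = 66.1 / 124.4 = 0.5314 kg/s

0.5314


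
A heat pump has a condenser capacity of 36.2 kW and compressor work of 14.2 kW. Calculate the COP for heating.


COP_hp = Q_cond / W
COP_hp = 36.2 / 14.2
COP_hp = 2.549

2.549


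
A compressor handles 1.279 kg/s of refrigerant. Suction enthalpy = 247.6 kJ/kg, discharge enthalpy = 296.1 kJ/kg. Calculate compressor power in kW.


dh = 296.1 - 247.6 = 48.5 kJ/kg
W = m_dot * dh = 1.279 * 48.5 = 62.03 kW

62.03


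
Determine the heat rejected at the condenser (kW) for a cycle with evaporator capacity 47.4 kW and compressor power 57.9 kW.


Q_cond = Q_evap + W
Q_cond = 47.4 + 57.9
Q_cond = 105.3 kW

105.3


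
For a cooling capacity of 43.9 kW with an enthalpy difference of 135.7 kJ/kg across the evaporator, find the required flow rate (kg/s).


m_dot = Q / dh
m_dot = 43.9 / 135.7
m_dot = 0.3235 kg/s

0.3235


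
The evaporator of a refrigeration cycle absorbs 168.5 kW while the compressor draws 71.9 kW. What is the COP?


COP = Q_evap / W
COP = 168.5 / 71.9
COP = 2.344

2.344


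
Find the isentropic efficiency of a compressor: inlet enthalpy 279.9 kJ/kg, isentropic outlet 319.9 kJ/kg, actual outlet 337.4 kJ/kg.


dh_ideal = 319.9 - 279.9 = 40.0 kJ/kg
dh_actual = 337.4 - 279.9 = 57.5 kJ/kg
eta_s = dh_ideal / dh_actual = 40.0 / 57.5
eta_s = 0.6957

0.6957


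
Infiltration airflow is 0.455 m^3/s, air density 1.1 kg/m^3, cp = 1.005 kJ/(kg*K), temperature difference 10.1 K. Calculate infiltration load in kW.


Q = V_dot * rho * cp * dT
Q = 0.455 * 1.1 * 1.005 * 10.1
Q = 5.08 kW

5.08


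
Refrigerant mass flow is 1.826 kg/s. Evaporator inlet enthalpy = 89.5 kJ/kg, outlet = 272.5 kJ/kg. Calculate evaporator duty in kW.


dh = 272.5 - 89.5 = 183.0 kJ/kg
Q_evap = m_dot * dh = 1.826 * 183.0
Q_evap = 334.16 kW

334.16


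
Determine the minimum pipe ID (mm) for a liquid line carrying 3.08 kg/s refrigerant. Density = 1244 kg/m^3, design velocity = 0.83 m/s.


A = m_dot / (rho * v) = 3.08 / (1244 * 0.83) = 0.002982993066 m^2
d = sqrt(4*A/pi) * 1000
d = 61.6 mm

61.6


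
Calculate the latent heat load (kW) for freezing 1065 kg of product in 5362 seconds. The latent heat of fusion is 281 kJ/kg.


Q_lat = m * h_fg / t
Q_lat = 1065 * 281 / 5362
Q_lat = 55.81 kW

55.81


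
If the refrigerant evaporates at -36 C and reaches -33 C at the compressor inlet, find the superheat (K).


Superheat = T_suction - T_evap
Superheat = -33 - (-36)
Superheat = 3 K

3


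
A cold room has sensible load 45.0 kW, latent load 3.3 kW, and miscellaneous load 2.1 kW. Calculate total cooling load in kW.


Q_total = Q_s + Q_l + Q_misc
Q_total = 45.0 + 3.3 + 2.1
Q_total = 50.4 kW

50.4


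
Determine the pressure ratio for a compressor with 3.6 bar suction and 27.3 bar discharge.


PR = P_high / P_low
PR = 27.3 / 3.6
PR = 7.583

7.583


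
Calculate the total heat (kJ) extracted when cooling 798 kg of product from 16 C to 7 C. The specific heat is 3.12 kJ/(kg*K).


dT = 16 - (7) = 9 K
Q = m * cp * dT = 798 * 3.12 * 9
Q = 22408 kJ

22408


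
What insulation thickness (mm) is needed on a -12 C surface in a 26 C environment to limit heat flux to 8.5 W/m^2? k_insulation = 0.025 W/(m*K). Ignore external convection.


dT = 26 - (-12) = 38 K
thickness = k * dT / q_max * 1000
thickness = 0.025 * 38 / 8.5 * 1000
thickness = 111.8 mm

111.8


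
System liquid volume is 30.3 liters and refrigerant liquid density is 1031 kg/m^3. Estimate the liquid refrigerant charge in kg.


Charge = V * rho / 1000
Charge = 30.3 * 1031 / 1000
Charge = 31.24 kg

31.24


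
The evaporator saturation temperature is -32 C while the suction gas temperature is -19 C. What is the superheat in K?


Superheat = T_suction - T_evap
Superheat = -19 - (-32)
Superheat = 13 K

13


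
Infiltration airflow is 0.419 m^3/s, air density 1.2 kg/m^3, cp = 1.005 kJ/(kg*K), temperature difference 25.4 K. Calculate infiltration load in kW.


Q = V_dot * rho * cp * dT
Q = 0.419 * 1.2 * 1.005 * 25.4
Q = 12.835 kW

12.835


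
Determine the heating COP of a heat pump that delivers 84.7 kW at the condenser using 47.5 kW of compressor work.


COP_hp = Q_cond / W
COP_hp = 84.7 / 47.5
COP_hp = 1.783

1.783


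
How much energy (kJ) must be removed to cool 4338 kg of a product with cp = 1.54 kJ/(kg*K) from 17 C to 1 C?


dT = 17 - (1) = 16 K
Q = m * cp * dT = 4338 * 1.54 * 16
Q = 106888 kJ

106888


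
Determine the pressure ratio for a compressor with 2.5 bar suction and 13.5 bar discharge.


PR = P_high / P_low
PR = 13.5 / 2.5
PR = 5.4

5.4


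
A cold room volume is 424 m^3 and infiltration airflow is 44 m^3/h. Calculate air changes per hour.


ACH = flow / volume
ACH = 44 / 424
ACH = 0.104

0.104


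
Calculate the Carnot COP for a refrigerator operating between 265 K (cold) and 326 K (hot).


dT = 326 - 265 = 61 K
COP_carnot = T_cold / dT = 265 / 61
COP_carnot = 4.344

4.344


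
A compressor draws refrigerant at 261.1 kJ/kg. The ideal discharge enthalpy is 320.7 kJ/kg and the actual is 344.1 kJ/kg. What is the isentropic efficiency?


dh_ideal = 320.7 - 261.1 = 59.6 kJ/kg
dh_actual = 344.1 - 261.1 = 83.0 kJ/kg
eta_s = dh_ideal / dh_actual = 59.6 / 83.0
eta_s = 0.7181

0.7181


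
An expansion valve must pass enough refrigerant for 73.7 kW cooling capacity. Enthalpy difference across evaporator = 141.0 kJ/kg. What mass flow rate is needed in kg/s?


m_dot = Q / dh
m_dot = 73.7 / 141.0
m_dot = 0.5227 kg/s

0.5227


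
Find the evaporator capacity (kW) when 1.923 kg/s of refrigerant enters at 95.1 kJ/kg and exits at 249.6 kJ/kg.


dh = 249.6 - 95.1 = 154.5 kJ/kg
Q_evap = m_dot * dh = 1.923 * 154.5
Q_evap = 297.1 kW

297.1


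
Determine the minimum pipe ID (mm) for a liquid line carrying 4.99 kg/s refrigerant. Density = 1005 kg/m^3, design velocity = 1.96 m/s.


A = m_dot / (rho * v) = 4.99 / (1005 * 1.96) = 0.002533252107 m^2
d = sqrt(4*A/pi) * 1000
d = 56.8 mm

56.8


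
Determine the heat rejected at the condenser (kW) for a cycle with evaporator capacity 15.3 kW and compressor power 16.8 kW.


Q_cond = Q_evap + W
Q_cond = 15.3 + 16.8
Q_cond = 32.1 kW

32.1


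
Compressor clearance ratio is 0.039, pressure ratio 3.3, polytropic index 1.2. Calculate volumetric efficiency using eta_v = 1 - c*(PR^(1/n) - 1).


PR^(1/n) = 3.3^(1/1.2) = 2.7045496
eta_v = 1 - 0.039 * (2.7045496 - 1)
eta_v = 0.9335

0.9335


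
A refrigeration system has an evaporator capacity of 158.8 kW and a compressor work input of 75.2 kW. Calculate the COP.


COP = Q_evap / W
COP = 158.8 / 75.2
COP = 2.112

2.112


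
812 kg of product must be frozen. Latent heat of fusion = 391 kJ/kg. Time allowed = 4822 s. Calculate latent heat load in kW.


Q_lat = m * h_fg / t
Q_lat = 812 * 391 / 4822
Q_lat = 65.84 kW

65.84


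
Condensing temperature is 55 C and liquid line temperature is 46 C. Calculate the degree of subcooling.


Subcooling = T_cond - T_liquid
Subcooling = 55 - 46
Subcooling = 9 K

9


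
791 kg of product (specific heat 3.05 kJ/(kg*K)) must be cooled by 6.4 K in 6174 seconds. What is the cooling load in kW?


Q = m * cp * dT / t
Q = 791 * 3.05 * 6.4 / 6174
Q = 2.501 kW

2.501


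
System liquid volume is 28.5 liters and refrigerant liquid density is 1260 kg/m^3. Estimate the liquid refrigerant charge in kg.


Charge = V * rho / 1000
Charge = 28.5 * 1260 / 1000
Charge = 35.91 kg

35.91


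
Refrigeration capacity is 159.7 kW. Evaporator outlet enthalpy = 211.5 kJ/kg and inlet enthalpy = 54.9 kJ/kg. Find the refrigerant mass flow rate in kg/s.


dh = 211.5 - 54.9 = 156.6 kJ/kg
m_dot = Q / dh = 159.7 / 156.6 = 1.0198 kg/s

1.0198


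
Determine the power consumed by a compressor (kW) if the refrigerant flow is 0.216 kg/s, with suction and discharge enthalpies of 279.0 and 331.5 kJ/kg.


dh = 331.5 - 279.0 = 52.5 kJ/kg
W = m_dot * dh = 0.216 * 52.5 = 11.34 kW

11.34


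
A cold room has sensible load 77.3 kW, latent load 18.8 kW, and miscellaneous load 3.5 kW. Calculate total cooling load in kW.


Q_total = Q_s + Q_l + Q_misc
Q_total = 77.3 + 18.8 + 3.5
Q_total = 99.6 kW

99.6


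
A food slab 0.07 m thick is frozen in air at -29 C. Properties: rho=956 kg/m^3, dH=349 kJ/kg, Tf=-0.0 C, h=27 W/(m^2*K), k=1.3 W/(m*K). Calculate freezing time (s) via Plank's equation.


dT = -0.0 - (-29) = 29.0 K
term1 = a/(2h) = 0.07/(2*27) = 0.001296296296
term2 = a^2/(8k) = 0.07^2/(8*1.3) = 0.0004711538462
t = rho*dH*1000/dT * (term1 + term2)
t = 956*349*1000/29.0 * (0.001296296296 + 0.0004711538462)
t = 20334 s

20334


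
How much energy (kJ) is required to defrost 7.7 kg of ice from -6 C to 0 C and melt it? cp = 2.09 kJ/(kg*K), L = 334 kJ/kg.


Sensible heat = cp * dT = 2.09 * 6 = 12.54 kJ/kg
Total per kg = 12.54 + 334 = 346.54 kJ/kg
Q = m * total = 7.7 * 346.54
Q = 2668.4 kJ

2668.4


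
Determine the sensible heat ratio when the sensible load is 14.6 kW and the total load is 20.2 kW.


SHR = Q_sensible / Q_total
SHR = 14.6 / 20.2
SHR = 0.723

0.723


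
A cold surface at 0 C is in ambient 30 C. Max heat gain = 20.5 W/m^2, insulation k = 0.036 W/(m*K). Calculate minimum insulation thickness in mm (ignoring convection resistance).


dT = 30 - (0) = 30 K
thickness = k * dT / q_max * 1000
thickness = 0.036 * 30 / 20.5 * 1000
thickness = 52.7 mm

52.7


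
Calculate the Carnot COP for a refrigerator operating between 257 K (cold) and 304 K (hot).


dT = 304 - 257 = 47 K
COP_carnot = T_cold / dT = 257 / 47
COP_carnot = 5.468

5.468


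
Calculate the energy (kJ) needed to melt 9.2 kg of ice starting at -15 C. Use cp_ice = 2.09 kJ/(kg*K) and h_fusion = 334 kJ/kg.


Sensible heat = cp * dT = 2.09 * 15 = 31.35 kJ/kg
Total per kg = 31.35 + 334 = 365.35 kJ/kg
Q = m * total = 9.2 * 365.35
Q = 3361.2 kJ

3361.2


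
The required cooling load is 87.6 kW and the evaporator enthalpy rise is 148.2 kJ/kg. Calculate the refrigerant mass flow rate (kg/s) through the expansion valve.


m_dot = Q / dh
m_dot = 87.6 / 148.2
m_dot = 0.5911 kg/s

0.5911


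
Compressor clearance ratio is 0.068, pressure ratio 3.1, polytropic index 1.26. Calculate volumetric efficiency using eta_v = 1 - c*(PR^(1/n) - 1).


PR^(1/n) = 3.1^(1/1.26) = 2.45453709
eta_v = 1 - 0.068 * (2.45453709 - 1)
eta_v = 0.9011

0.9011


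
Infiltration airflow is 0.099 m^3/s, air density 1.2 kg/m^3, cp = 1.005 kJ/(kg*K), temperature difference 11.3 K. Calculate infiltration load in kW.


Q = V_dot * rho * cp * dT
Q = 0.099 * 1.2 * 1.005 * 11.3
Q = 1.349 kW

1.349


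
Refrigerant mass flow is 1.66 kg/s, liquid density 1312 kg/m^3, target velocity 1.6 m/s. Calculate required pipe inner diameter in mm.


A = m_dot / (rho * v) = 1.66 / (1312 * 1.6) = 0.000790777439 m^2
d = sqrt(4*A/pi) * 1000
d = 31.7 mm

31.7


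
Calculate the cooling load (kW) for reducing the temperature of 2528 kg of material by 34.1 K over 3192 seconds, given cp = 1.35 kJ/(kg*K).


Q = m * cp * dT / t
Q = 2528 * 1.35 * 34.1 / 3192
Q = 36.459 kW

36.459


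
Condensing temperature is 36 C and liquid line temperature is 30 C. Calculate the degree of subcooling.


Subcooling = T_cond - T_liquid
Subcooling = 36 - 30
Subcooling = 6 K

6


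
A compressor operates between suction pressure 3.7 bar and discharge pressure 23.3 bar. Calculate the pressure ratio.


PR = P_high / P_low
PR = 23.3 / 3.7
PR = 6.297

6.297


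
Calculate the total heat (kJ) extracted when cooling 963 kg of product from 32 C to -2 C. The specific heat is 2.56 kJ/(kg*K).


dT = 32 - (-2) = 34 K
Q = m * cp * dT = 963 * 2.56 * 34
Q = 83820 kJ

83820


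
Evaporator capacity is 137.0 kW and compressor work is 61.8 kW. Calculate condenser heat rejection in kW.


Q_cond = Q_evap + W
Q_cond = 137.0 + 61.8
Q_cond = 198.8 kW

198.8


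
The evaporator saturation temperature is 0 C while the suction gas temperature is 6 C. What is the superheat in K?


Superheat = T_suction - T_evap
Superheat = 6 - (0)
Superheat = 6 K

6


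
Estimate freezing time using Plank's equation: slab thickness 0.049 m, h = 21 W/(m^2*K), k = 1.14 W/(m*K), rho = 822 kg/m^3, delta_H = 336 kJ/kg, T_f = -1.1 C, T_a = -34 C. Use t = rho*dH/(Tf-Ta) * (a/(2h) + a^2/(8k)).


dT = -1.1 - (-34) = 32.9 K
term1 = a/(2h) = 0.049/(2*21) = 0.001166666667
term2 = a^2/(8k) = 0.049^2/(8*1.14) = 0.0002632675439
t = rho*dH*1000/dT * (term1 + term2)
t = 822*336*1000/32.9 * (0.001166666667 + 0.0002632675439)
t = 12004 s

12004


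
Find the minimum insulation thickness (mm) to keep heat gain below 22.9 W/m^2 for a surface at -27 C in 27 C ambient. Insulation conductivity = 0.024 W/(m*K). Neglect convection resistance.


dT = 27 - (-27) = 54 K
thickness = k * dT / q_max * 1000
thickness = 0.024 * 54 / 22.9 * 1000
thickness = 56.6 mm

56.6


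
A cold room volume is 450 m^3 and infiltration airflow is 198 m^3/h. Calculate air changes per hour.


ACH = flow / volume
ACH = 198 / 450
ACH = 0.44

0.44


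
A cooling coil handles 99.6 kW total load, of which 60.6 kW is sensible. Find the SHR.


SHR = Q_sensible / Q_total
SHR = 60.6 / 99.6
SHR = 0.608

0.608


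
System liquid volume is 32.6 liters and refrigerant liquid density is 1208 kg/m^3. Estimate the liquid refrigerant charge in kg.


Charge = V * rho / 1000
Charge = 32.6 * 1208 / 1000
Charge = 39.38 kg

39.38


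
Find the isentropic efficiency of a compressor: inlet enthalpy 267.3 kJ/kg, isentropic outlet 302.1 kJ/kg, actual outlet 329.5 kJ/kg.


dh_ideal = 302.1 - 267.3 = 34.8 kJ/kg
dh_actual = 329.5 - 267.3 = 62.2 kJ/kg
eta_s = dh_ideal / dh_actual = 34.8 / 62.2
eta_s = 0.5595

0.5595


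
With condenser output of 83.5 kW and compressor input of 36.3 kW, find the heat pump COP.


COP_hp = Q_cond / W
COP_hp = 83.5 / 36.3
COP_hp = 2.3

2.3


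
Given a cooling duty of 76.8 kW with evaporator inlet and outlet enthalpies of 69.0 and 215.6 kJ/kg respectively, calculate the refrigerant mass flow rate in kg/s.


dh = 215.6 - 69.0 = 146.6 kJ/kg
m_dot = Q / dh = 76.8 / 146.6 = 0.5239 kg/s

0.5239


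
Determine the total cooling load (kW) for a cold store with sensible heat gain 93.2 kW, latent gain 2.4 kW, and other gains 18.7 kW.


Q_total = Q_s + Q_l + Q_misc
Q_total = 93.2 + 2.4 + 18.7
Q_total = 114.3 kW

114.3


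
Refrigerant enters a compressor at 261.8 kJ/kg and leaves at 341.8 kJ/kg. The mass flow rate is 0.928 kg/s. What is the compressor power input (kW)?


dh = 341.8 - 261.8 = 80.0 kJ/kg
W = m_dot * dh = 0.928 * 80.0 = 74.24 kW

74.24


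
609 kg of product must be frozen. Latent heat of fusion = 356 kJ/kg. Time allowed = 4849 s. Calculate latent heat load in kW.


Q_lat = m * h_fg / t
Q_lat = 609 * 356 / 4849
Q_lat = 44.71 kW

44.71


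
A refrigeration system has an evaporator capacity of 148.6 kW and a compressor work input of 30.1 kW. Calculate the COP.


COP = Q_evap / W
COP = 148.6 / 30.1
COP = 4.937

4.937


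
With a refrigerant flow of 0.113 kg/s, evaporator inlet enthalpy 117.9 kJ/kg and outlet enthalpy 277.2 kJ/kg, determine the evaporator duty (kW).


dh = 277.2 - 117.9 = 159.3 kJ/kg
Q_evap = m_dot * dh = 0.113 * 159.3
Q_evap = 18.0 kW

18.0


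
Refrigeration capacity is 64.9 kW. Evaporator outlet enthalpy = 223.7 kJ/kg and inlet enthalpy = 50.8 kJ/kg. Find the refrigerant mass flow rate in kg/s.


dh = 223.7 - 50.8 = 172.9 kJ/kg
m_dot = Q / dh = 64.9 / 172.9 = 0.3754 kg/s

0.3754


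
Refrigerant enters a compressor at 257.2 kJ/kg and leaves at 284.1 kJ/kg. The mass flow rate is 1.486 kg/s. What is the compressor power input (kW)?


dh = 284.1 - 257.2 = 26.9 kJ/kg
W = m_dot * dh = 1.486 * 26.9 = 39.97 kW

39.97


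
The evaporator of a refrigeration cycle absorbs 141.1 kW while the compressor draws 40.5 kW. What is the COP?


COP = Q_evap / W
COP = 141.1 / 40.5
COP = 3.484

3.484


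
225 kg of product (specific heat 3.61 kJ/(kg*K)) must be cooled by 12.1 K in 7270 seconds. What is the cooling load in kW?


Q = m * cp * dT / t
Q = 225 * 3.61 * 12.1 / 7270
Q = 1.352 kW

1.352


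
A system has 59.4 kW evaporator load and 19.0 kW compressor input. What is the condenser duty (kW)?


Q_cond = Q_evap + W
Q_cond = 59.4 + 19.0
Q_cond = 78.4 kW

78.4


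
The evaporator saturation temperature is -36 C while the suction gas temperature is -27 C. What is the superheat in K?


Superheat = T_suction - T_evap
Superheat = -27 - (-36)
Superheat = 9 K

9


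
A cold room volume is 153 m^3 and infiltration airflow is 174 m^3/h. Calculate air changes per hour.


ACH = flow / volume
ACH = 174 / 153
ACH = 1.137

1.137


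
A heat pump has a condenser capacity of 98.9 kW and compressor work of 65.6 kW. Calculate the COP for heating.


COP_hp = Q_cond / W
COP_hp = 98.9 / 65.6
COP_hp = 1.508

1.508


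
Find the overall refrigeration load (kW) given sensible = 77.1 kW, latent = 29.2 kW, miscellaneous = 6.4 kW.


Q_total = Q_s + Q_l + Q_misc
Q_total = 77.1 + 29.2 + 6.4
Q_total = 112.7 kW

112.7


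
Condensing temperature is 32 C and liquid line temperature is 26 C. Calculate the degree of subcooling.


Subcooling = T_cond - T_liquid
Subcooling = 32 - 26
Subcooling = 6 K

6


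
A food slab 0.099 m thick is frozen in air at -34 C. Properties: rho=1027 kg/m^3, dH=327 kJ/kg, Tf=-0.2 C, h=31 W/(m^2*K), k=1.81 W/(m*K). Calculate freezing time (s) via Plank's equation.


dT = -0.2 - (-34) = 33.8 K
term1 = a/(2h) = 0.099/(2*31) = 0.001596774194
term2 = a^2/(8k) = 0.099^2/(8*1.81) = 0.0006768646409
t = rho*dH*1000/dT * (term1 + term2)
t = 1027*327*1000/33.8 * (0.001596774194 + 0.0006768646409)
t = 22590 s

22590


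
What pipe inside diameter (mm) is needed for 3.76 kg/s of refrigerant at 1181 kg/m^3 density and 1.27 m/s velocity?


A = m_dot / (rho * v) = 3.76 / (1181 * 1.27) = 0.00250688393 m^2
d = sqrt(4*A/pi) * 1000
d = 56.5 mm

56.5


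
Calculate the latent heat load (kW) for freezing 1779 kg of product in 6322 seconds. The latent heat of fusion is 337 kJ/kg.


Q_lat = m * h_fg / t
Q_lat = 1779 * 337 / 6322
Q_lat = 94.83 kW

94.83
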